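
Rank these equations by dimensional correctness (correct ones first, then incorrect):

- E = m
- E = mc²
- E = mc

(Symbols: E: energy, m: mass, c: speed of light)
Dimensionally correct: E = mc²
Dimensionally incorrect: E = m, E = mc
Ordered (correct first, then incorrect): E = mc², E = m, E = mc

- E = m: LHS [L^2 M T^-2], RHS [M] → incorrect ✗
- E = mc²: LHS [L^2 M T^-2], RHS [L^2 M T^-2] → correct ✓
- E = mc: LHS [L^2 M T^-2], RHS [L M T^-1] → incorrect ✗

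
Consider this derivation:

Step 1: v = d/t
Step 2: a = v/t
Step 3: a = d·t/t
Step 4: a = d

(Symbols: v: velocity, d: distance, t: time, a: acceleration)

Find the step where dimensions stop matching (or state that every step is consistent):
Step 3

Step 1: v = d/t → LHS [L T^-1], RHS [L T^-1] ✓
Step 2: a = v/t → LHS [L T^-2], RHS [L T^-2] ✓
Step 3: a = d·t/t → LHS [L T^-2], RHS [L] ✗

The first dimensional inconsistency appears in step 3: a = d·t/t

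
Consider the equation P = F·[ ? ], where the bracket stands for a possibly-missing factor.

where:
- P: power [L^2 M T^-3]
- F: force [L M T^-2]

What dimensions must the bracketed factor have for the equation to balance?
[L T^-1] — velocity (e.g. v)

P has dimensions [L^2 M T^-3]; F has dimensions [L M T^-2].
The bracketed factor must supply [L^2 M T^-3] / [L M T^-2] = [L T^-1].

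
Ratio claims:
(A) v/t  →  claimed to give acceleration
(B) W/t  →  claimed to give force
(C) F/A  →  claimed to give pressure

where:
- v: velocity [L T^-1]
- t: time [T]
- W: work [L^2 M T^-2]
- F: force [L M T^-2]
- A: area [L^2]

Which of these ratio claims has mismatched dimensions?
(B) W/t does not give force

(A) v/t: [L T^-2] = acceleration [L T^-2] ✓
(B) W/t: [L^2 M T^-3] ≠ force [L M T^-2] ✗
(C) F/A: [L^-1 M T^-2] = pressure [L^-1 M T^-2] ✓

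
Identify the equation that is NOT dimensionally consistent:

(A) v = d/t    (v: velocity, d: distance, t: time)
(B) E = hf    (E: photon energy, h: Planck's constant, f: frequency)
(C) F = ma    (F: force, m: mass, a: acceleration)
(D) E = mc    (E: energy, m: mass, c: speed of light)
(D) E = mc

The equation (D) E = mc is dimensionally incorrect.

LHS (E): [L^2 M T^-2]
RHS (mc): [L M T^-1] ✗

The dimensions do not match. The other three equations balance.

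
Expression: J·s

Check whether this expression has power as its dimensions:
No

The expression J·s has dimensions [L^2 M T^-1], but power has dimensions [L^2 M T^-3].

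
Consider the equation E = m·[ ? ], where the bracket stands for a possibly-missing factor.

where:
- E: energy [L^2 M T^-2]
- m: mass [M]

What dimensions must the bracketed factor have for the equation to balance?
[L^2 T^-2] — velocity squared (e.g. v²)

E has dimensions [L^2 M T^-2]; m has dimensions [M].
The bracketed factor must supply [L^2 M T^-2] / [M] = [L^2 T^-2].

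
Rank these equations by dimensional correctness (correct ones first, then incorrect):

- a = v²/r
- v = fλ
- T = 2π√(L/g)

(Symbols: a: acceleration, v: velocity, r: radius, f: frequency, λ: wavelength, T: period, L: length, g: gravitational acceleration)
Dimensionally correct: a = v²/r, v = fλ, T = 2π√(L/g)
Dimensionally incorrect: none
Ordered (correct first, then incorrect): a = v²/r, v = fλ, T = 2π√(L/g)

- a = v²/r: LHS [L T^-2], RHS [L T^-2] → correct ✓
- v = fλ: LHS [L T^-1], RHS [L T^-1] → correct ✓
- T = 2π√(L/g): LHS [T], RHS [T] → correct ✓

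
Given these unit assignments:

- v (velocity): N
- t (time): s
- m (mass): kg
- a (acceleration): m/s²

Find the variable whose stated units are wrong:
v

The variable v (velocity) should have units m/s, not N.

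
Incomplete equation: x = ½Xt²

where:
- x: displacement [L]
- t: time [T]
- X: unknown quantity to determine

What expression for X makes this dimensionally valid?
X = a (acceleration), dimensions [L T^-2]

x has dimensions [L]; the rest of the RHS (½ t²) has dimensions [T^2].
So X must have dimensions [L T^-2] — X = a (acceleration).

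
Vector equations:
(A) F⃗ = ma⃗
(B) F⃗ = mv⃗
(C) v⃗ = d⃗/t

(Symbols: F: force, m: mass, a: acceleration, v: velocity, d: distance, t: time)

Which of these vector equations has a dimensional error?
(B) F⃗ = mv⃗

(A) F⃗ = ma⃗: LHS [L M T^-2], RHS [L M T^-2] ✓ — Force and acceleration are vectors, mass is a scalar
(B) F⃗ = mv⃗: LHS [L M T^-2], RHS [L M T^-1] ✗ — mass times velocity is momentum, not force; should be ma⃗
(C) v⃗ = d⃗/t: LHS [L T^-1], RHS [L T^-1] ✓ — displacement (vector) divided by time (scalar)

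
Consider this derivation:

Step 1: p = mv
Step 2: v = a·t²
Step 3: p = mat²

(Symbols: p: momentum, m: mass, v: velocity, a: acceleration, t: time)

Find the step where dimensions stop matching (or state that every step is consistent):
Step 2

Step 1: p = mv → LHS [L M T^-1], RHS [L M T^-1] ✓
Step 2: v = a·t² → LHS [L T^-1], RHS [L] ✗

The first dimensional inconsistency appears in step 2: v = a·t²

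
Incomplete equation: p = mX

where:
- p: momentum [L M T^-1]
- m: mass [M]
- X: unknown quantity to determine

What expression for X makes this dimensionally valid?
X = v (velocity), dimensions [L T^-1]

p has dimensions [L M T^-1]; the rest of the RHS (m) has dimensions [M].
So X must have dimensions [L T^-1] — X = v (velocity).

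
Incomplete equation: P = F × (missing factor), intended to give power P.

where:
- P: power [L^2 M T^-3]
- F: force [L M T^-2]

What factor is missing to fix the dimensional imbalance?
v (velocity), dimensions [L T^-1]

P has dimensions [L^2 M T^-3] and F has dimensions [L M T^-2].
The missing factor must have dimensions [L^2 M T^-3] / [L M T^-2] = [L T^-1], i.e. velocity (v).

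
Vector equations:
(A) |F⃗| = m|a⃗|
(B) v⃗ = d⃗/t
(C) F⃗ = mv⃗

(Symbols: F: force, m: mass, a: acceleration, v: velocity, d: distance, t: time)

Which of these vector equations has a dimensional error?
(C) F⃗ = mv⃗

(A) |F⃗| = m|a⃗|: LHS [L M T^-2], RHS [L M T^-2] ✓ — magnitudes of vectors are scalars
(B) v⃗ = d⃗/t: LHS [L T^-1], RHS [L T^-1] ✓ — displacement (vector) divided by time (scalar)
(C) F⃗ = mv⃗: LHS [L M T^-2], RHS [L M T^-1] ✗ — mass times velocity is momentum, not force; should be ma⃗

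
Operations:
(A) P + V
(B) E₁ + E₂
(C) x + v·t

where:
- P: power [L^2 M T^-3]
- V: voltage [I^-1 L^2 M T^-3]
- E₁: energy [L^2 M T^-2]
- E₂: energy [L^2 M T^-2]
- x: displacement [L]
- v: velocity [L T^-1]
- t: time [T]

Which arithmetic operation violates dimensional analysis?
(A) P + V

(A) P + V: P [L^2 M T^-3] and V [I^-1 L^2 M T^-3] — different dimensions cannot be added/subtracted ✗
(B) E₁ + E₂: E₁ [L^2 M T^-2] and E₂ [L^2 M T^-2] — same dimensions ✓
(C) x + v·t: x [L] and v·t [L] — same dimensions ✓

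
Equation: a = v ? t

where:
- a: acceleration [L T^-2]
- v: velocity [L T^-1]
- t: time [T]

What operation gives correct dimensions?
division (÷): a = v ÷ t

a [L T^-2]; v [L T^-1]; t [T].
v × t → [L] ✗
v ÷ t → [L T^-2] ✓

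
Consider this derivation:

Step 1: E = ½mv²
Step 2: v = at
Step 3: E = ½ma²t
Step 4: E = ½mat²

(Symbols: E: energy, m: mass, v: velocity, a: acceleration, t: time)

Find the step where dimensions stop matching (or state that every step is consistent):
Step 3

Step 1: E = ½mv² → LHS [L^2 M T^-2], RHS [L^2 M T^-2] ✓
Step 2: v = at → LHS [L T^-1], RHS [L T^-1] ✓
Step 3: E = ½ma²t → LHS [L^2 M T^-2], RHS [L^2 M T^-3] ✗

The first dimensional inconsistency appears in step 3: E = ½ma²t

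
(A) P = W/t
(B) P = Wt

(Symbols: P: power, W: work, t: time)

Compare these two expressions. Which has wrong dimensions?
(B)

(A) P = W/t: LHS [L^2 M T^-3], RHS [L^2 M T^-3] ✓
(B) P = Wt: LHS [L^2 M T^-3], RHS [L^2 M T^-1] ✗

Expression (B) P = Wt is dimensionally incorrect.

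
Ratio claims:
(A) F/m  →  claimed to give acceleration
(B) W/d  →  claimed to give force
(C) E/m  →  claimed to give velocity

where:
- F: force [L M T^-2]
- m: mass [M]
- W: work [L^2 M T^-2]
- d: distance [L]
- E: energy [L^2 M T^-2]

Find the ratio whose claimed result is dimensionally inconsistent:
(C) E/m does not give velocity

(A) F/m: [L T^-2] = acceleration [L T^-2] ✓
(B) W/d: [L M T^-2] = force [L M T^-2] ✓
(C) E/m: [L^2 T^-2] ≠ velocity [L T^-1] ✗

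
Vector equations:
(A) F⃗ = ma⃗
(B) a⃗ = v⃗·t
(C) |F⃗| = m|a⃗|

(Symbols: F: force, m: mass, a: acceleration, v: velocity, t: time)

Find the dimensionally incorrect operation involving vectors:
(B) a⃗ = v⃗·t

(A) F⃗ = ma⃗: LHS [L M T^-2], RHS [L M T^-2] ✓ — Force and acceleration are vectors, mass is a scalar
(B) a⃗ = v⃗·t: LHS [L T^-2], RHS [L] ✗ — acceleration is velocity per time; should be v⃗/t
(C) |F⃗| = m|a⃗|: LHS [L M T^-2], RHS [L M T^-2] ✓ — magnitudes of vectors are scalars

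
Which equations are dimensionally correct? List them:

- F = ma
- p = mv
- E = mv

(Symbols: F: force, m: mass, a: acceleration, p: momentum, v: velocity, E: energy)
Dimensionally correct: F = ma, p = mv
Dimensionally incorrect: E = mv
Ordered (correct first, then incorrect): F = ma, p = mv, E = mv

- F = ma: LHS [L M T^-2], RHS [L M T^-2] → correct ✓
- p = mv: LHS [L M T^-1], RHS [L M T^-1] → correct ✓
- E = mv: LHS [L^2 M T^-2], RHS [L M T^-1] → incorrect ✗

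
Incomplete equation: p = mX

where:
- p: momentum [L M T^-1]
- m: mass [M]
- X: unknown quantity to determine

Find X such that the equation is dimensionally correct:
X = v (velocity), dimensions [L T^-1]

p has dimensions [L M T^-1]; the rest of the RHS (m) has dimensions [M].
So X must have dimensions [L T^-1] — X = v (velocity).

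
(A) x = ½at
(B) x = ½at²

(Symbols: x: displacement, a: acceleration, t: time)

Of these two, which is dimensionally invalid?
(A)

(A) x = ½at: LHS [L], RHS [L T^-1] ✗
(B) x = ½at²: LHS [L], RHS [L] ✓

Expression (A) x = ½at is dimensionally incorrect.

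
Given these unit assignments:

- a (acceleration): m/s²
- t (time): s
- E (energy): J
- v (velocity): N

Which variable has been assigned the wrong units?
v

The variable v (velocity) should have units m/s, not N.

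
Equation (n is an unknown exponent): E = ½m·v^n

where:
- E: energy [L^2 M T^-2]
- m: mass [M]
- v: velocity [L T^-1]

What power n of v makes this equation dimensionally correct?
n = 2

E has dimensions [L^2 M T^-2]; v has dimensions [L T^-1].
The rest of the RHS has dimensions [M], so v^n must supply [L^2 T^-2].
With n = 2: ½m·v^2 has dimensions [L^2 M T^-2], matching the LHS ✓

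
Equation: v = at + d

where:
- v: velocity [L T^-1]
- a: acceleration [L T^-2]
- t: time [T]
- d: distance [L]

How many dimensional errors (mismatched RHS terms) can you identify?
1

LHS v: [L T^-1]
- at: [L T^-1] ✓
- d: [L] ✗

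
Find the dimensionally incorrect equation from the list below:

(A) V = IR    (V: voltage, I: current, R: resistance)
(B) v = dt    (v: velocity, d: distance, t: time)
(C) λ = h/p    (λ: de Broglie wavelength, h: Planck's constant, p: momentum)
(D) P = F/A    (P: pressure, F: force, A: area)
(B) v = dt

The equation (B) v = dt is dimensionally incorrect.

LHS (v): [L T^-1]
RHS (dt): [L T] ✗

The dimensions do not match. The other three equations balance.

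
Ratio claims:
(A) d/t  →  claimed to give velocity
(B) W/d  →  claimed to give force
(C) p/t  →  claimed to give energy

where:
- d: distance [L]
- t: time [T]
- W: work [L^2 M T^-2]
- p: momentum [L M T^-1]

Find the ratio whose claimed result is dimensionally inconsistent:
(C) p/t does not give energy

(A) d/t: [L T^-1] = velocity [L T^-1] ✓
(B) W/d: [L M T^-2] = force [L M T^-2] ✓
(C) p/t: [L M T^-2] ≠ energy [L^2 M T^-2] ✗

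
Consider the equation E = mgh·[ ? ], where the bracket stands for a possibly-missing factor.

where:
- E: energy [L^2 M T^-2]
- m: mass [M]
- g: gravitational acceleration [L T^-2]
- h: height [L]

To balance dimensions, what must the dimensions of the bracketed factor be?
Nothing is missing — the bracketed factor must be dimensionless.

E has dimensions [L^2 M T^-2] and mgh already has dimensions [L^2 M T^-2], so E = mgh is dimensionally complete.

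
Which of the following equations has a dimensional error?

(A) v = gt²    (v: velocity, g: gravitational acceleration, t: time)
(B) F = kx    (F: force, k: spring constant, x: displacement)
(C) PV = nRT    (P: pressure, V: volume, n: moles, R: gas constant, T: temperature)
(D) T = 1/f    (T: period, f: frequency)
(A) v = gt²

The equation (A) v = gt² is dimensionally incorrect.

LHS (v): [L T^-1]
RHS (gt²): [L] ✗

The dimensions do not match. The other three equations balance.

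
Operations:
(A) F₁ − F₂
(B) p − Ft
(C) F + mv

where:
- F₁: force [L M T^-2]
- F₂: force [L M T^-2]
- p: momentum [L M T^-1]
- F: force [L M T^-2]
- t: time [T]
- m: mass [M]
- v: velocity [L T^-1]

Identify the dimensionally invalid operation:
(C) F + mv

(A) F₁ − F₂: F₁ [L M T^-2] and F₂ [L M T^-2] — same dimensions ✓
(B) p − Ft: p [L M T^-1] and Ft [L M T^-1] — same dimensions ✓
(C) F + mv: F [L M T^-2] and mv [L M T^-1] — different dimensions cannot be added/subtracted ✗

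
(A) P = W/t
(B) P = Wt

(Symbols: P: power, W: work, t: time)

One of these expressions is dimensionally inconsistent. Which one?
(B)

(A) P = W/t: LHS [L^2 M T^-3], RHS [L^2 M T^-3] ✓
(B) P = Wt: LHS [L^2 M T^-3], RHS [L^2 M T^-1] ✗

Expression (B) P = Wt is dimensionally incorrect.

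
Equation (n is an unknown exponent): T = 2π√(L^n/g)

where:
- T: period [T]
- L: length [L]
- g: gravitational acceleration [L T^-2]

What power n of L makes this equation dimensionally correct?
n = 1

T has dimensions [T]; L has dimensions [L].
With n = 1: 2π√(L^1/g) has dimensions [T], matching the LHS ✓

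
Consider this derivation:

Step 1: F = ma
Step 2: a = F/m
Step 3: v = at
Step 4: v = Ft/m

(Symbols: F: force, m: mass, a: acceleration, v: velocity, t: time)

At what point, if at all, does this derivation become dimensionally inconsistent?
No step introduces an error — all steps are dimensionally consistent.

Step 1: F = ma → LHS [L M T^-2], RHS [L M T^-2] ✓
Step 2: a = F/m → LHS [L T^-2], RHS [L T^-2] ✓
Step 3: v = at → LHS [L T^-1], RHS [L T^-1] ✓
Step 4: v = Ft/m → LHS [L T^-1], RHS [L T^-1] ✓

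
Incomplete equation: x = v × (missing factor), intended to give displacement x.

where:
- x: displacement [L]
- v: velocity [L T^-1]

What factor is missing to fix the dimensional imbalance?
t (time), dimensions [T]

x has dimensions [L] and v has dimensions [L T^-1].
The missing factor must have dimensions [L] / [L T^-1] = [T], i.e. time (t).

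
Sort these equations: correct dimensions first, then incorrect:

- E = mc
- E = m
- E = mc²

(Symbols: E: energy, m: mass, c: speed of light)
Dimensionally correct: E = mc²
Dimensionally incorrect: E = mc, E = m
Ordered (correct first, then incorrect): E = mc², E = mc, E = m

- E = mc: LHS [L^2 M T^-2], RHS [L M T^-1] → incorrect ✗
- E = m: LHS [L^2 M T^-2], RHS [M] → incorrect ✗
- E = mc²: LHS [L^2 M T^-2], RHS [L^2 M T^-2] → correct ✓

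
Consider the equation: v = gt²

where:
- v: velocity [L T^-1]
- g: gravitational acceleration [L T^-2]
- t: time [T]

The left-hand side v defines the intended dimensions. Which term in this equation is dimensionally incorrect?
The right-hand side term gt²

v has dimensions [L T^-1], but gt² has dimensions [L], so the term gt² is dimensionally wrong for v.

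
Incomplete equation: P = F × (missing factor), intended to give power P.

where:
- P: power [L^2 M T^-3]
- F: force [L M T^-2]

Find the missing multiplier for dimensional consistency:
v (velocity), dimensions [L T^-1]

P has dimensions [L^2 M T^-3] and F has dimensions [L M T^-2].
The missing factor must have dimensions [L^2 M T^-3] / [L M T^-2] = [L T^-1], i.e. velocity (v).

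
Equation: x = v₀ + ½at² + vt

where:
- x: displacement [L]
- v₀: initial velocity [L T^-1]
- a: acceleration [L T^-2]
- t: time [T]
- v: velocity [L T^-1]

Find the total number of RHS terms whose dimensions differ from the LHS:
1

LHS x: [L]
- v₀: [L T^-1] ✗
- ½at²: [L] ✓
- vt: [L] ✓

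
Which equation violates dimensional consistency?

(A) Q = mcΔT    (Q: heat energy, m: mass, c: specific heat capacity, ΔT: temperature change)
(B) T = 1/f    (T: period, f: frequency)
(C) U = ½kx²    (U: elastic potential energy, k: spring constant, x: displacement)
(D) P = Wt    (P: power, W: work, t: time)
(D) P = Wt

The equation (D) P = Wt is dimensionally incorrect.

LHS (P): [L^2 M T^-3]
RHS (Wt): [L^2 M T^-1] ✗

The dimensions do not match. The other three equations balance.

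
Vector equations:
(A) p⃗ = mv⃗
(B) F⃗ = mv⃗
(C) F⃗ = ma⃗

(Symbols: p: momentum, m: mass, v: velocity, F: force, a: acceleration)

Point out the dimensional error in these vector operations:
(B) F⃗ = mv⃗

(A) p⃗ = mv⃗: LHS [L M T^-1], RHS [L M T^-1] ✓ — mass (scalar) times velocity (vector)
(B) F⃗ = mv⃗: LHS [L M T^-2], RHS [L M T^-1] ✗ — mass times velocity is momentum, not force; should be ma⃗
(C) F⃗ = ma⃗: LHS [L M T^-2], RHS [L M T^-2] ✓ — Force and acceleration are vectors, mass is a scalar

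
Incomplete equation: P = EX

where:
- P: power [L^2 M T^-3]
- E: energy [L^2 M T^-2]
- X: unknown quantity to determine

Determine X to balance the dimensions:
X = f (inverse time / frequency (1/t)), dimensions [T^-1]

P has dimensions [L^2 M T^-3]; the rest of the RHS (E) has dimensions [L^2 M T^-2].
So X must have dimensions [T^-1] — X = f (inverse time / frequency (1/t)).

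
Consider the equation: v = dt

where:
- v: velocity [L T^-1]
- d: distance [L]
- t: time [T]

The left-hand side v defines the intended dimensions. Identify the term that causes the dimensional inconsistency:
The right-hand side term dt

v has dimensions [L T^-1], but dt has dimensions [L T], so the term dt is dimensionally wrong for v.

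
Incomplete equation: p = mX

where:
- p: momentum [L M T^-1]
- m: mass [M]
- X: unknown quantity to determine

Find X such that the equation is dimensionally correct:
X = v (velocity), dimensions [L T^-1]

p has dimensions [L M T^-1]; the rest of the RHS (m) has dimensions [M].
So X must have dimensions [L T^-1] — X = v (velocity).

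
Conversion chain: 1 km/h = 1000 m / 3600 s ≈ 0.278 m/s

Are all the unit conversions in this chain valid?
The chain is correct (no errors).

Correct: 1 km = 1000 m, 1 h = 3600 s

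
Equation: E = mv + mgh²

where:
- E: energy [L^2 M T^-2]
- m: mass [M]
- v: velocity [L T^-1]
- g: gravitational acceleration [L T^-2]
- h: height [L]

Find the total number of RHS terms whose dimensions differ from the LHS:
2

LHS E: [L^2 M T^-2]
- mv: [L M T^-1] ✗
- mgh²: [L^3 M T^-2] ✗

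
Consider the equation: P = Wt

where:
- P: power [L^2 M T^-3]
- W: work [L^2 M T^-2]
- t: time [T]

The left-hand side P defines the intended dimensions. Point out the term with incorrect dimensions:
The right-hand side term Wt

P has dimensions [L^2 M T^-3], but Wt has dimensions [L^2 M T^-1], so the term Wt is dimensionally wrong for P.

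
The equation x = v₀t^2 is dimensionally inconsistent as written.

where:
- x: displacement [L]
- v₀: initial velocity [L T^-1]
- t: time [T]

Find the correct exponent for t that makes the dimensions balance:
The exponent of t should be 1: x = v₀t

The LHS x has dimensions [L]; t has dimensions [T].
As written, the RHS v₀t^2 (exponent 2 on t) has dimensions [L T], which does not match.
With exponent 1, the RHS v₀t has dimensions [L], matching the LHS.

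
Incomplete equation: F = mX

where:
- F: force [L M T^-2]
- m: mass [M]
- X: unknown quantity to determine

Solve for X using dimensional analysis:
X = a (acceleration), dimensions [L T^-2]

F has dimensions [L M T^-2]; the rest of the RHS (m) has dimensions [M].
So X must have dimensions [L T^-2] — X = a (acceleration).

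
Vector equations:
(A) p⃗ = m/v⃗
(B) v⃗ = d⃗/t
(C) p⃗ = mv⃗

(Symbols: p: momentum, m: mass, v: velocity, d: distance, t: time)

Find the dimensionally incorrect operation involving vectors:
(A) p⃗ = m/v⃗

(A) p⃗ = m/v⃗: LHS [L M T^-1], RHS [L^-1 M T] ✗ — momentum is mass times velocity; should be mv⃗ (and division by a vector is undefined)
(B) v⃗ = d⃗/t: LHS [L T^-1], RHS [L T^-1] ✓ — displacement (vector) divided by time (scalar)
(C) p⃗ = mv⃗: LHS [L M T^-1], RHS [L M T^-1] ✓ — mass (scalar) times velocity (vector)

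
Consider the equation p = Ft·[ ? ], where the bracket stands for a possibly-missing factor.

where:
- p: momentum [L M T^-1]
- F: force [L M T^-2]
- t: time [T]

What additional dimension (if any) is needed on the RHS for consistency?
Nothing is missing — the bracketed factor must be dimensionless.

p has dimensions [L M T^-1] and Ft already has dimensions [L M T^-1], so p = Ft is dimensionally complete.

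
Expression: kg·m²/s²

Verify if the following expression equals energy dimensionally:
Yes

The expression kg·m²/s² has dimensions [L^2 M T^-2], which is exactly energy [L^2 M T^-2].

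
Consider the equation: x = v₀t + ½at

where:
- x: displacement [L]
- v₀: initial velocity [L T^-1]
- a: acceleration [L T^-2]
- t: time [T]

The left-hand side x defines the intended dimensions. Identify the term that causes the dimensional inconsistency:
The term ½at

Checking each RHS term against the LHS:
- v₀t: [L] — matches x [L] ✓
- ½at: [L T^-1] — does NOT match x [L] ✗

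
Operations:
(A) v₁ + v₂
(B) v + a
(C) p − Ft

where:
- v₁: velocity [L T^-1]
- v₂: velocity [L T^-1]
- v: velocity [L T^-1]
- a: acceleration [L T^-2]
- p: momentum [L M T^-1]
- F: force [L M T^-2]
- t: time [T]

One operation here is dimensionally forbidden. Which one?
(B) v + a

(A) v₁ + v₂: v₁ [L T^-1] and v₂ [L T^-1] — same dimensions ✓
(B) v + a: v [L T^-1] and a [L T^-2] — different dimensions cannot be added/subtracted ✗
(C) p − Ft: p [L M T^-1] and Ft [L M T^-1] — same dimensions ✓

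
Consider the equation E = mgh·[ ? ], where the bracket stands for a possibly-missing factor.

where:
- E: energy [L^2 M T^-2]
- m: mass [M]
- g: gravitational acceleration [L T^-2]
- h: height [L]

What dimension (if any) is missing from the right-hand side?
Nothing is missing — the bracketed factor must be dimensionless.

E has dimensions [L^2 M T^-2] and mgh already has dimensions [L^2 M T^-2], so E = mgh is dimensionally complete.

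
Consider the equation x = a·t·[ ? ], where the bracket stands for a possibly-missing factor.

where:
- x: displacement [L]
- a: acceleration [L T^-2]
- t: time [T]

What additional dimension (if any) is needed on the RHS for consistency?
[T] — time (e.g. t)

x has dimensions [L]; a·t has dimensions [L T^-1].
The bracketed factor must supply [L] / [L T^-1] = [T].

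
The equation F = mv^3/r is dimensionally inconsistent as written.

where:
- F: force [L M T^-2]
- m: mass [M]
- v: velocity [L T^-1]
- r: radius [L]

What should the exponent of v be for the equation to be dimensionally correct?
The exponent of v should be 2: F = mv^2/r

The LHS F has dimensions [L M T^-2]; v has dimensions [L T^-1].
As written, the RHS mv^3/r (exponent 3 on v) has dimensions [L^2 M T^-3], which does not match.
With exponent 2, the RHS mv^2/r has dimensions [L M T^-2], matching the LHS.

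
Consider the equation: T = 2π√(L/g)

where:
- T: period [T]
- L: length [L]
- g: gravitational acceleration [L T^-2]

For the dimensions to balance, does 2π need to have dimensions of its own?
No

T has dimensions [T] and √(L/g) already has dimensions [T], so the equation balances without 2π contributing any dimensions. 2π is a pure (dimensionless) number; changing or removing it would not affect dimensional consistency.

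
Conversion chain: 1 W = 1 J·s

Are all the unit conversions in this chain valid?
The chain is incorrect (it contains an error).

Incorrect: Watt is J/s, not J·s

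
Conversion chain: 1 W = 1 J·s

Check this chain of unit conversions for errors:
The chain is incorrect (it contains an error).

Incorrect: Watt is J/s, not J·s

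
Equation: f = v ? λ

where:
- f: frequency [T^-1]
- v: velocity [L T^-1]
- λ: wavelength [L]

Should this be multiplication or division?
division (÷): f = v ÷ λ

f [T^-1]; v [L T^-1]; λ [L].
v × λ → [L^2 T^-1] ✗
v ÷ λ → [T^-1] ✓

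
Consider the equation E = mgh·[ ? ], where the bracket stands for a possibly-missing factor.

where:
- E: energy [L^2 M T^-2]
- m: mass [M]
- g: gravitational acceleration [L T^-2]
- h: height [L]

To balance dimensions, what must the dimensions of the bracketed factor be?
Nothing is missing — the bracketed factor must be dimensionless.

E has dimensions [L^2 M T^-2] and mgh already has dimensions [L^2 M T^-2], so E = mgh is dimensionally complete.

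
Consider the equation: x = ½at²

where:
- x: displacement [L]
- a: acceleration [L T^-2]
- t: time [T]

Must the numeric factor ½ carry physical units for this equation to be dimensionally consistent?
No

x has dimensions [L] and at² already has dimensions [L], so the equation balances without ½ contributing any dimensions. ½ is a pure (dimensionless) number; changing or removing it would not affect dimensional consistency.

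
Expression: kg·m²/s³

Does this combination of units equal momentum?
No

The expression kg·m²/s³ has dimensions [L^2 M T^-3], but momentum has dimensions [L M T^-1].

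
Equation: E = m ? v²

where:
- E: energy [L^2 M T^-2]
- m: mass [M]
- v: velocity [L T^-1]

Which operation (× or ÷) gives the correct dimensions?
multiplication (×): E = m × v²

E [L^2 M T^-2]; m [M]; v² [L^2 T^-2].
m × v² → [L^2 M T^-2] ✓
m ÷ v² → [L^-2 M T^2] ✗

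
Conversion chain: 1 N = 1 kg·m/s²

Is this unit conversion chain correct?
The chain is correct (no errors).

Correct: Newton is defined as kg·m/s²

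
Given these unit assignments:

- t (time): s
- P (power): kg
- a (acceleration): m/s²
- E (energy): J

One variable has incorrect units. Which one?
P

The variable P (power) should have units W, not kg.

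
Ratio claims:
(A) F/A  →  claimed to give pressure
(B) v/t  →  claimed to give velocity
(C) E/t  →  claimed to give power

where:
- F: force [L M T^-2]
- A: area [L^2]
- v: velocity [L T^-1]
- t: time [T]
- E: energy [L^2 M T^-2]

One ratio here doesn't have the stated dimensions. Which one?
(B) v/t does not give velocity

(A) F/A: [L^-1 M T^-2] = pressure [L^-1 M T^-2] ✓
(B) v/t: [L T^-2] ≠ velocity [L T^-1] ✗
(C) E/t: [L^2 M T^-3] = power [L^2 M T^-3] ✓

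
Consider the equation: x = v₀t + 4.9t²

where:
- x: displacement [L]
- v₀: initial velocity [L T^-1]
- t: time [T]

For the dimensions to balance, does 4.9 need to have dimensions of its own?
Yes

x has dimensions [L], while t² alone has dimensions [T^2]. For the equation to balance, the factor 4.9 must carry dimensions [L T^-2] — it is a dimensional constant (a numerical value of a physical quantity with its units suppressed), not a pure number.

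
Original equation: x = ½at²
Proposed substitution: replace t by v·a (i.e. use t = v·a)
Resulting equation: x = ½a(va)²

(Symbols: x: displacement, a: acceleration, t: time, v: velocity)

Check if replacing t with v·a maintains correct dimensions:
No

[t] = [T] and [v·a] = [L^2 T^-3]. These differ, so the substitution replaces a quantity by one of different dimensions and the result x = ½a(va)² has LHS [L] vs RHS [L^5 T^-8] — inconsistent.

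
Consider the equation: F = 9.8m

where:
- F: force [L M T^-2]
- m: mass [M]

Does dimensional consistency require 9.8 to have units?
Yes

F has dimensions [L M T^-2], while m alone has dimensions [M]. For the equation to balance, the factor 9.8 must carry dimensions [L T^-2] — it is a dimensional constant (a numerical value of a physical quantity with its units suppressed), not a pure number.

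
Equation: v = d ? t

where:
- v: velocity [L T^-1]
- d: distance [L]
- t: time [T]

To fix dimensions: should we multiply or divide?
division (÷): v = d ÷ t

v [L T^-1]; d [L]; t [T].
d × t → [L T] ✗
d ÷ t → [L T^-1] ✓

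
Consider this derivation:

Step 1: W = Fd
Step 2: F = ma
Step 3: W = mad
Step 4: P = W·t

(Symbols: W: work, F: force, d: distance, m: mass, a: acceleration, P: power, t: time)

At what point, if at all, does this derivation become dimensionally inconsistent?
Step 4

Step 1: W = Fd → LHS [L^2 M T^-2], RHS [L^2 M T^-2] ✓
Step 2: F = ma → LHS [L M T^-2], RHS [L M T^-2] ✓
Step 3: W = mad → LHS [L^2 M T^-2], RHS [L^2 M T^-2] ✓
Step 4: P = W·t → LHS [L^2 M T^-3], RHS [L^2 M T^-1] ✗

The first dimensional inconsistency appears in step 4: P = W·t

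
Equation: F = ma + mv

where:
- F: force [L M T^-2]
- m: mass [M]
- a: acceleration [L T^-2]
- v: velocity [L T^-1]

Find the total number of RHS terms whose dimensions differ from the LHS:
1

LHS F: [L M T^-2]
- ma: [L M T^-2] ✓
- mv: [L M T^-1] ✗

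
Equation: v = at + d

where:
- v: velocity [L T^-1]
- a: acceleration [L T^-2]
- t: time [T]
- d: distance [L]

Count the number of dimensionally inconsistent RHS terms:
1

LHS v: [L T^-1]
- at: [L T^-1] ✓
- d: [L] ✗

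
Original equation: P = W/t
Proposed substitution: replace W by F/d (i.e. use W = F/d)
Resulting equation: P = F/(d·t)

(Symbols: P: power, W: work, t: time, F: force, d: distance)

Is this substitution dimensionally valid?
No

[W] = [L^2 M T^-2] and [F/d] = [M T^-2]. These differ, so the substitution replaces a quantity by one of different dimensions and the result P = F/(d·t) has LHS [L^2 M T^-3] vs RHS [M T^-3] — inconsistent.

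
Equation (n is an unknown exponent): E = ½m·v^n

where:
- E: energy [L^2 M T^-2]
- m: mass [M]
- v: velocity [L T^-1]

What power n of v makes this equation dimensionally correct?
n = 2

E has dimensions [L^2 M T^-2]; v has dimensions [L T^-1].
The rest of the RHS has dimensions [M], so v^n must supply [L^2 T^-2].
With n = 2: ½m·v^2 has dimensions [L^2 M T^-2], matching the LHS ✓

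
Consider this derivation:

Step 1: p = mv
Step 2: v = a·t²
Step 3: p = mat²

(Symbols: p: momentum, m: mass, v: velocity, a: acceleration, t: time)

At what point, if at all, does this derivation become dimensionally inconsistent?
Step 2

Step 1: p = mv → LHS [L M T^-1], RHS [L M T^-1] ✓
Step 2: v = a·t² → LHS [L T^-1], RHS [L] ✗

The first dimensional inconsistency appears in step 2: v = a·t²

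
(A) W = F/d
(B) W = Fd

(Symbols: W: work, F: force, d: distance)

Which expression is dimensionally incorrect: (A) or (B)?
(A)

(A) W = F/d: LHS [L^2 M T^-2], RHS [M T^-2] ✗
(B) W = Fd: LHS [L^2 M T^-2], RHS [L^2 M T^-2] ✓

Expression (A) W = F/d is dimensionally incorrect.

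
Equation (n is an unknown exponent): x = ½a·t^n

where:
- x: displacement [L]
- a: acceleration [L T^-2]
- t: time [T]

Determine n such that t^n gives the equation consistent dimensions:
n = 2

x has dimensions [L]; t has dimensions [T].
The rest of the RHS has dimensions [L T^-2], so t^n must supply [T^2].
With n = 2: ½a·t^2 has dimensions [L], matching the LHS ✓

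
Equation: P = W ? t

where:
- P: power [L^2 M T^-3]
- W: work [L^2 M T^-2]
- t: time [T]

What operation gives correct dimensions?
division (÷): P = W ÷ t

P [L^2 M T^-3]; W [L^2 M T^-2]; t [T].
W × t → [L^2 M T^-1] ✗
W ÷ t → [L^2 M T^-3] ✓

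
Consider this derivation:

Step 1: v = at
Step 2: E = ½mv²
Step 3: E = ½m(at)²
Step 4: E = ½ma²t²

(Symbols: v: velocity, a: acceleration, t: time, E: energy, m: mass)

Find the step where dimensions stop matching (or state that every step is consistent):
No step introduces an error — all steps are dimensionally consistent.

Step 1: v = at → LHS [L T^-1], RHS [L T^-1] ✓
Step 2: E = ½mv² → LHS [L^2 M T^-2], RHS [L^2 M T^-2] ✓
Step 3: E = ½m(at)² → LHS [L^2 M T^-2], RHS [L^2 M T^-2] ✓
Step 4: E = ½ma²t² → LHS [L^2 M T^-2], RHS [L^2 M T^-2] ✓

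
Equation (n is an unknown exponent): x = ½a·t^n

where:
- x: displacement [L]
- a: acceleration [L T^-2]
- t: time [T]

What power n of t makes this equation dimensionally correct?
n = 2

x has dimensions [L]; t has dimensions [T].
The rest of the RHS has dimensions [L T^-2], so t^n must supply [T^2].
With n = 2: ½a·t^2 has dimensions [L], matching the LHS ✓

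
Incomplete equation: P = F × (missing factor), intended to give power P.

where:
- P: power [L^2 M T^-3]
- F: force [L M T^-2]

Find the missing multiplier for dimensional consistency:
v (velocity), dimensions [L T^-1]

P has dimensions [L^2 M T^-3] and F has dimensions [L M T^-2].
The missing factor must have dimensions [L^2 M T^-3] / [L M T^-2] = [L T^-1], i.e. velocity (v).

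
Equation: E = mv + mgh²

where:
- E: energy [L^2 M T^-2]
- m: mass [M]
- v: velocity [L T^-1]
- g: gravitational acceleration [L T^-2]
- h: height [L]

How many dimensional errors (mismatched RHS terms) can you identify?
2

LHS E: [L^2 M T^-2]
- mv: [L M T^-1] ✗
- mgh²: [L^3 M T^-2] ✗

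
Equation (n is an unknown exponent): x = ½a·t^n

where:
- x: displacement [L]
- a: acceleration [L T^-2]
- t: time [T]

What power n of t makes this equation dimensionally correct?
n = 2

x has dimensions [L]; t has dimensions [T].
The rest of the RHS has dimensions [L T^-2], so t^n must supply [T^2].
With n = 2: ½a·t^2 has dimensions [L], matching the LHS ✓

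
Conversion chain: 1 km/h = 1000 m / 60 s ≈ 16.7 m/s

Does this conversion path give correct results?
The chain is incorrect (it contains an error).

Incorrect: 1 h = 3600 s, not 60 s (1 km/h ≈ 0.278 m/s)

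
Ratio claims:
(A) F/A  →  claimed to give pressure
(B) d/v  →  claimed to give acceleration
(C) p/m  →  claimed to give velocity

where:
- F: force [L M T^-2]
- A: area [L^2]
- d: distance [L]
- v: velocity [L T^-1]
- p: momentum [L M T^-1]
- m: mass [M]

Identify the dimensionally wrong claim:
(B) d/v does not give acceleration

(A) F/A: [L^-1 M T^-2] = pressure [L^-1 M T^-2] ✓
(B) d/v: [T] ≠ acceleration [L T^-2] ✗
(C) p/m: [L T^-1] = velocity [L T^-1] ✓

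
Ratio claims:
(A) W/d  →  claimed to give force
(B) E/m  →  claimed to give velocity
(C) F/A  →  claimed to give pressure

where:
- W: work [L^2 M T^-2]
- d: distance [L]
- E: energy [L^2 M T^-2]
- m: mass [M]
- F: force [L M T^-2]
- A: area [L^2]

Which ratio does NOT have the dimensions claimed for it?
(B) E/m does not give velocity

(A) W/d: [L M T^-2] = force [L M T^-2] ✓
(B) E/m: [L^2 T^-2] ≠ velocity [L T^-1] ✗
(C) F/A: [L^-1 M T^-2] = pressure [L^-1 M T^-2] ✓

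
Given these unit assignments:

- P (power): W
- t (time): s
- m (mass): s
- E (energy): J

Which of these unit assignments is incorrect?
m

The variable m (mass) should have units kg, not s.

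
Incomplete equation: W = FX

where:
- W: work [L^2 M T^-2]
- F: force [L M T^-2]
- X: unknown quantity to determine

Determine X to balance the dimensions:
X = d (distance), dimensions [L]

W has dimensions [L^2 M T^-2]; the rest of the RHS (F) has dimensions [L M T^-2].
So X must have dimensions [L] — X = d (distance).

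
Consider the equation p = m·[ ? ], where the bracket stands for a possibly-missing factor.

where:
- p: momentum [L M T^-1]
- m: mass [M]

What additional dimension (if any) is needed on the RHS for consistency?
[L T^-1] — velocity (e.g. v)

p has dimensions [L M T^-1]; m has dimensions [M].
The bracketed factor must supply [L M T^-1] / [M] = [L T^-1].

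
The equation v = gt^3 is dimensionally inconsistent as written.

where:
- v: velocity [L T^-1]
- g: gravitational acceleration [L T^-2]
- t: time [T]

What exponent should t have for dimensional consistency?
The exponent of t should be 1: v = gt

The LHS v has dimensions [L T^-1]; t has dimensions [T].
As written, the RHS gt^3 (exponent 3 on t) has dimensions [L T], which does not match.
With exponent 1, the RHS gt has dimensions [L T^-1], matching the LHS.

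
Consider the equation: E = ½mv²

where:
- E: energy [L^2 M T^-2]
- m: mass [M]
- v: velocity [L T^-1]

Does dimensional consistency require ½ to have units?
No

E has dimensions [L^2 M T^-2] and mv² already has dimensions [L^2 M T^-2], so the equation balances without ½ contributing any dimensions. ½ is a pure (dimensionless) number; changing or removing it would not affect dimensional consistency.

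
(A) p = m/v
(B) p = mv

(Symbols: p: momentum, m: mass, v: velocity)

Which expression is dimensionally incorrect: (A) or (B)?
(A)

(A) p = m/v: LHS [L M T^-1], RHS [L^-1 M T] ✗
(B) p = mv: LHS [L M T^-1], RHS [L M T^-1] ✓

Expression (A) p = m/v is dimensionally incorrect.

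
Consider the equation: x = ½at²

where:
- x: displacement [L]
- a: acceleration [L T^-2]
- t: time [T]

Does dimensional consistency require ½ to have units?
No

x has dimensions [L] and at² already has dimensions [L], so the equation balances without ½ contributing any dimensions. ½ is a pure (dimensionless) number; changing or removing it would not affect dimensional consistency.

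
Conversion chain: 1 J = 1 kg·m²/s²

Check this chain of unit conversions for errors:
The chain is correct (no errors).

Correct: Joule is defined as kg·m²/s²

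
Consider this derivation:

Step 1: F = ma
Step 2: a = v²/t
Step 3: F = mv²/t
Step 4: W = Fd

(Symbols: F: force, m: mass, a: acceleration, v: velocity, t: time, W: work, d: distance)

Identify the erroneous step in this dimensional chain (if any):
Step 2

Step 1: F = ma → LHS [L M T^-2], RHS [L M T^-2] ✓
Step 2: a = v²/t → LHS [L T^-2], RHS [L^2 T^-3] ✗

The first dimensional inconsistency appears in step 2: a = v²/t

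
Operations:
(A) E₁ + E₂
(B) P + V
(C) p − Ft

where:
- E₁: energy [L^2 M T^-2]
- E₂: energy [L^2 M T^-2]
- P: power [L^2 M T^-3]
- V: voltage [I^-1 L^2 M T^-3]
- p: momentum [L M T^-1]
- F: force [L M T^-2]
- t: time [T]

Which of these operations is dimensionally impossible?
(B) P + V

(A) E₁ + E₂: E₁ [L^2 M T^-2] and E₂ [L^2 M T^-2] — same dimensions ✓
(B) P + V: P [L^2 M T^-3] and V [I^-1 L^2 M T^-3] — different dimensions cannot be added/subtracted ✗
(C) p − Ft: p [L M T^-1] and Ft [L M T^-1] — same dimensions ✓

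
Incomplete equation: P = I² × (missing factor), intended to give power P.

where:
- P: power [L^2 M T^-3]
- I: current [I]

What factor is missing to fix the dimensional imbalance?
R (resistance), dimensions [I^-2 L^2 M T^-3]

P has dimensions [L^2 M T^-3] and I² has dimensions [I^2].
The missing factor must have dimensions [L^2 M T^-3] / [I^2] = [I^-2 L^2 M T^-3], i.e. resistance (R).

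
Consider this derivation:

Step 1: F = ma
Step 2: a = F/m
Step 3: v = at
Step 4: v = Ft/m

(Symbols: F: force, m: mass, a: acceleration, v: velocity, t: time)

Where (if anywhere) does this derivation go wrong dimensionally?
No step introduces an error — all steps are dimensionally consistent.

Step 1: F = ma → LHS [L M T^-2], RHS [L M T^-2] ✓
Step 2: a = F/m → LHS [L T^-2], RHS [L T^-2] ✓
Step 3: v = at → LHS [L T^-1], RHS [L T^-1] ✓
Step 4: v = Ft/m → LHS [L T^-1], RHS [L T^-1] ✓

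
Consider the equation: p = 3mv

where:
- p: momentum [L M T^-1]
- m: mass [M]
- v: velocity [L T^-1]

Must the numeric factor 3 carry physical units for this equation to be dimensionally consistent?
No

p has dimensions [L M T^-1] and mv already has dimensions [L M T^-1], so the equation balances without 3 contributing any dimensions. 3 is a pure (dimensionless) number; changing or removing it would not affect dimensional consistency.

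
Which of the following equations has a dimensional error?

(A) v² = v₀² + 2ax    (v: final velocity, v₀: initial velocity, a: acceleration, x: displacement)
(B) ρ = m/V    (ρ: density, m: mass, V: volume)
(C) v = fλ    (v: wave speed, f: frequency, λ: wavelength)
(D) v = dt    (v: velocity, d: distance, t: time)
(D) v = dt

The equation (D) v = dt is dimensionally incorrect.

LHS (v): [L T^-1]
RHS (dt): [L T] ✗

The dimensions do not match. The other three equations balance.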